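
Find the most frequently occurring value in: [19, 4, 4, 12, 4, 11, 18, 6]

4

Step 1: Count the frequency of each value:
  4: appears 3 time(s)
  6: appears 1 time(s)
  11: appears 1 time(s)
  12: appears 1 time(s)
  18: appears 1 time(s)
  19: appears 1 time(s)
Step 2: The value 4 appears most frequently (3 times).
Step 3: Mode = 4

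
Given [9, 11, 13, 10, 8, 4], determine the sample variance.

9.3667

Step 1: Compute the mean: (9 + 11 + 13 + 10 + 8 + 4) / 6 = 9.1667
Step 2: Compute squared deviations from the mean:
  (9 - 9.1667)^2 = 0.0278
  (11 - 9.1667)^2 = 3.3611
  (13 - 9.1667)^2 = 14.6944
  (10 - 9.1667)^2 = 0.6944
  (8 - 9.1667)^2 = 1.3611
  (4 - 9.1667)^2 = 26.6944
Step 3: Sum of squared deviations = 46.8333
Step 4: Sample variance = 46.8333 / 5 = 9.3667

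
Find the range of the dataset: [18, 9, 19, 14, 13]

10

Step 1: Identify the maximum value: max = 19
Step 2: Identify the minimum value: min = 9
Step 3: Range = max - min = 19 - 9 = 10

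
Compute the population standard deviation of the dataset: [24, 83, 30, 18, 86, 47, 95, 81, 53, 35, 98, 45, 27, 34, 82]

27.4903

Step 1: Compute the mean: 55.8667
Step 2: Sum of squared deviations from the mean: 11335.7333
Step 3: Population variance = 11335.7333 / 15 = 755.7156
Step 4: Standard deviation = sqrt(755.7156) = 27.4903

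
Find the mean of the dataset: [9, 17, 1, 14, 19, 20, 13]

13.2857

Step 1: Sum all values: 9 + 17 + 1 + 14 + 19 + 20 + 13 = 93
Step 2: Count the number of values: n = 7
Step 3: Mean = sum / n = 93 / 7 = 13.2857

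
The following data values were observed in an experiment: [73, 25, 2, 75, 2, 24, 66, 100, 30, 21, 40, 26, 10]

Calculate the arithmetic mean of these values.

38

Step 1: Sum all values: 73 + 25 + 2 + 75 + 2 + 24 + 66 + 100 + 30 + 21 + 40 + 26 + 10 = 494
Step 2: Count the number of values: n = 13
Step 3: Mean = sum / n = 494 / 13 = 38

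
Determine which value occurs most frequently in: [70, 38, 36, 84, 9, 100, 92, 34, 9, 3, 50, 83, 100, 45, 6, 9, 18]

9

Step 1: Count the frequency of each value:
  3: appears 1 time(s)
  6: appears 1 time(s)
  9: appears 3 time(s)
  18: appears 1 time(s)
  34: appears 1 time(s)
  36: appears 1 time(s)
  38: appears 1 time(s)
  45: appears 1 time(s)
  50: appears 1 time(s)
  70: appears 1 time(s)
  83: appears 1 time(s)
  84: appears 1 time(s)
  92: appears 1 time(s)
  100: appears 2 time(s)
Step 2: The value 9 appears most frequently (3 times).
Step 3: Mode = 9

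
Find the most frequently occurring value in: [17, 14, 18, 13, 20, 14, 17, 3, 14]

14

Step 1: Count the frequency of each value:
  3: appears 1 time(s)
  13: appears 1 time(s)
  14: appears 3 time(s)
  17: appears 2 time(s)
  18: appears 1 time(s)
  20: appears 1 time(s)
Step 2: The value 14 appears most frequently (3 times).
Step 3: Mode = 14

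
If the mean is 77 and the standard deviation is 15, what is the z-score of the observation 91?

0.9333

Step 1: Recall the z-score formula: z = (x - mu) / sigma
Step 2: Substitute values: z = (91 - 77) / 15
Step 3: z = 14 / 15 = 0.9333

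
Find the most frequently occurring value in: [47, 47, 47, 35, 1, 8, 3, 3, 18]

47

Step 1: Count the frequency of each value:
  1: appears 1 time(s)
  3: appears 2 time(s)
  8: appears 1 time(s)
  18: appears 1 time(s)
  35: appears 1 time(s)
  47: appears 3 time(s)
Step 2: The value 47 appears most frequently (3 times).
Step 3: Mode = 47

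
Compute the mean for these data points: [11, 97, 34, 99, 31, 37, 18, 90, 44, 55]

51.6

Step 1: Sum all values: 11 + 97 + 34 + 99 + 31 + 37 + 18 + 90 + 44 + 55 = 516
Step 2: Count the number of values: n = 10
Step 3: Mean = sum / n = 516 / 10 = 51.6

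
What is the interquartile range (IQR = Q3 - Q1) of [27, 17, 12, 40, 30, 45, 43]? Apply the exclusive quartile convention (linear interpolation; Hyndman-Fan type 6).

26

Step 1: Sort the data: [12, 17, 27, 30, 40, 43, 45]
Step 2: n = 7
Step 3: Using the exclusive quartile method:
  Q1 = 17
  Q2 (median) = 30
  Q3 = 43
  IQR = Q3 - Q1 = 43 - 17 = 26
Step 4: IQR = 26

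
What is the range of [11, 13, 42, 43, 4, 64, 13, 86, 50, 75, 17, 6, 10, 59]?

82

Step 1: Identify the maximum value: max = 86
Step 2: Identify the minimum value: min = 4
Step 3: Range = max - min = 86 - 4 = 82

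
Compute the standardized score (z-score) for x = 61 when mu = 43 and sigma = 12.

1.5

Step 1: Recall the z-score formula: z = (x - mu) / sigma
Step 2: Substitute values: z = (61 - 43) / 12
Step 3: z = 18 / 12 = 1.5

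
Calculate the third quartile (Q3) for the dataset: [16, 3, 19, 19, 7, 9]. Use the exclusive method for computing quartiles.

19

Step 1: Sort the data: [3, 7, 9, 16, 19, 19]
Step 2: n = 6
Step 3: Using the exclusive quartile method:
  Q1 = 6
  Q2 (median) = 12.5
  Q3 = 19
  IQR = Q3 - Q1 = 19 - 6 = 13
Step 4: Q3 = 19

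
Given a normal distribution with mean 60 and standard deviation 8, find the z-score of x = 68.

1

Step 1: Recall the z-score formula: z = (x - mu) / sigma
Step 2: Substitute values: z = (68 - 60) / 8
Step 3: z = 8 / 8 = 1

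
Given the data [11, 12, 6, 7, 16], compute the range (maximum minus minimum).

10

Step 1: Identify the maximum value: max = 16
Step 2: Identify the minimum value: min = 6
Step 3: Range = max - min = 16 - 6 = 10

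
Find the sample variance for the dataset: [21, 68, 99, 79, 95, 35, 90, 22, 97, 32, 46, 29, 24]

1010.3974

Step 1: Compute the mean: (21 + 68 + 99 + 79 + 95 + 35 + 90 + 22 + 97 + 32 + 46 + 29 + 24) / 13 = 56.6923
Step 2: Compute squared deviations from the mean:
  (21 - 56.6923)^2 = 1273.9408
  (68 - 56.6923)^2 = 127.8639
  (99 - 56.6923)^2 = 1789.9408
  (79 - 56.6923)^2 = 497.6331
  (95 - 56.6923)^2 = 1467.4793
  (35 - 56.6923)^2 = 470.5562
  (90 - 56.6923)^2 = 1109.4024
  (22 - 56.6923)^2 = 1203.5562
  (97 - 56.6923)^2 = 1624.7101
  (32 - 56.6923)^2 = 609.7101
  (46 - 56.6923)^2 = 114.3254
  (29 - 56.6923)^2 = 766.8639
  (24 - 56.6923)^2 = 1068.787
Step 3: Sum of squared deviations = 12124.7692
Step 4: Sample variance = 12124.7692 / 12 = 1010.3974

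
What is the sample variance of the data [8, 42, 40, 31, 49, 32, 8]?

263

Step 1: Compute the mean: (8 + 42 + 40 + 31 + 49 + 32 + 8) / 7 = 30
Step 2: Compute squared deviations from the mean:
  (8 - 30)^2 = 484
  (42 - 30)^2 = 144
  (40 - 30)^2 = 100
  (31 - 30)^2 = 1
  (49 - 30)^2 = 361
  (32 - 30)^2 = 4
  (8 - 30)^2 = 484
Step 3: Sum of squared deviations = 1578
Step 4: Sample variance = 1578 / 6 = 263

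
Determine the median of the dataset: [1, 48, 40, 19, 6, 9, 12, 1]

10.5

Step 1: Sort the data in ascending order: [1, 1, 6, 9, 12, 19, 40, 48]
Step 2: The number of values is n = 8.
Step 3: Since n is even, the median is the average of positions 4 and 5:
  Median = (9 + 12) / 2 = 10.5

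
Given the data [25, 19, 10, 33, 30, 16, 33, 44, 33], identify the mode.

33

Step 1: Count the frequency of each value:
  10: appears 1 time(s)
  16: appears 1 time(s)
  19: appears 1 time(s)
  25: appears 1 time(s)
  30: appears 1 time(s)
  33: appears 3 time(s)
  44: appears 1 time(s)
Step 2: The value 33 appears most frequently (3 times).
Step 3: Mode = 33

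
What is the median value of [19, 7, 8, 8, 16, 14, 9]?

9

Step 1: Sort the data in ascending order: [7, 8, 8, 9, 14, 16, 19]
Step 2: The number of values is n = 7.
Step 3: Since n is odd, the median is the middle value at position 4: 9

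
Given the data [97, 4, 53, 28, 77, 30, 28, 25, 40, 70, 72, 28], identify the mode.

28

Step 1: Count the frequency of each value:
  4: appears 1 time(s)
  25: appears 1 time(s)
  28: appears 3 time(s)
  30: appears 1 time(s)
  40: appears 1 time(s)
  53: appears 1 time(s)
  70: appears 1 time(s)
  72: appears 1 time(s)
  77: appears 1 time(s)
  97: appears 1 time(s)
Step 2: The value 28 appears most frequently (3 times).
Step 3: Mode = 28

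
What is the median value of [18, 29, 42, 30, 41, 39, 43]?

39

Step 1: Sort the data in ascending order: [18, 29, 30, 39, 41, 42, 43]
Step 2: The number of values is n = 7.
Step 3: Since n is odd, the median is the middle value at position 4: 39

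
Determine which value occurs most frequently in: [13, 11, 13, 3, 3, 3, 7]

3

Step 1: Count the frequency of each value:
  3: appears 3 time(s)
  7: appears 1 time(s)
  11: appears 1 time(s)
  13: appears 2 time(s)
Step 2: The value 3 appears most frequently (3 times).
Step 3: Mode = 3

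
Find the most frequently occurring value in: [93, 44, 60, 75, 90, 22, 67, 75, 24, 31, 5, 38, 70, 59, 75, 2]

75

Step 1: Count the frequency of each value:
  2: appears 1 time(s)
  5: appears 1 time(s)
  22: appears 1 time(s)
  24: appears 1 time(s)
  31: appears 1 time(s)
  38: appears 1 time(s)
  44: appears 1 time(s)
  59: appears 1 time(s)
  60: appears 1 time(s)
  67: appears 1 time(s)
  70: appears 1 time(s)
  75: appears 3 time(s)
  90: appears 1 time(s)
  93: appears 1 time(s)
Step 2: The value 75 appears most frequently (3 times).
Step 3: Mode = 75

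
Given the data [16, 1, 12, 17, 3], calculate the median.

12

Step 1: Sort the data in ascending order: [1, 3, 12, 16, 17]
Step 2: The number of values is n = 5.
Step 3: Since n is odd, the median is the middle value at position 3: 12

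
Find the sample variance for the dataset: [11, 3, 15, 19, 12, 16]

30.6667

Step 1: Compute the mean: (11 + 3 + 15 + 19 + 12 + 16) / 6 = 12.6667
Step 2: Compute squared deviations from the mean:
  (11 - 12.6667)^2 = 2.7778
  (3 - 12.6667)^2 = 93.4444
  (15 - 12.6667)^2 = 5.4444
  (19 - 12.6667)^2 = 40.1111
  (12 - 12.6667)^2 = 0.4444
  (16 - 12.6667)^2 = 11.1111
Step 3: Sum of squared deviations = 153.3333
Step 4: Sample variance = 153.3333 / 5 = 30.6667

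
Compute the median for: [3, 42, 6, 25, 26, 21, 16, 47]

23

Step 1: Sort the data in ascending order: [3, 6, 16, 21, 25, 26, 42, 47]
Step 2: The number of values is n = 8.
Step 3: Since n is even, the median is the average of positions 4 and 5:
  Median = (21 + 25) / 2 = 23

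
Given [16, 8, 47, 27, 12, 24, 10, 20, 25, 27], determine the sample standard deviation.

11.3842

Step 1: Compute the mean: 21.6
Step 2: Sum of squared deviations from the mean: 1166.4
Step 3: Sample variance = 1166.4 / 9 = 129.6
Step 4: Standard deviation = sqrt(129.6) = 11.3842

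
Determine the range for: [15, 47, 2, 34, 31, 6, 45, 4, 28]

45

Step 1: Identify the maximum value: max = 47
Step 2: Identify the minimum value: min = 2
Step 3: Range = max - min = 47 - 2 = 45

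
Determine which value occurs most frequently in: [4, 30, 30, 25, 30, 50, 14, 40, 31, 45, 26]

30

Step 1: Count the frequency of each value:
  4: appears 1 time(s)
  14: appears 1 time(s)
  25: appears 1 time(s)
  26: appears 1 time(s)
  30: appears 3 time(s)
  31: appears 1 time(s)
  40: appears 1 time(s)
  45: appears 1 time(s)
  50: appears 1 time(s)
Step 2: The value 30 appears most frequently (3 times).
Step 3: Mode = 30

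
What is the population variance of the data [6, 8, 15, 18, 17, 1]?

39.1389

Step 1: Compute the mean: (6 + 8 + 15 + 18 + 17 + 1) / 6 = 10.8333
Step 2: Compute squared deviations from the mean:
  (6 - 10.8333)^2 = 23.3611
  (8 - 10.8333)^2 = 8.0278
  (15 - 10.8333)^2 = 17.3611
  (18 - 10.8333)^2 = 51.3611
  (17 - 10.8333)^2 = 38.0278
  (1 - 10.8333)^2 = 96.6944
Step 3: Sum of squared deviations = 234.8333
Step 4: Population variance = 234.8333 / 6 = 39.1389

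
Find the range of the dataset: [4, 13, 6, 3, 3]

10

Step 1: Identify the maximum value: max = 13
Step 2: Identify the minimum value: min = 3
Step 3: Range = max - min = 13 - 3 = 10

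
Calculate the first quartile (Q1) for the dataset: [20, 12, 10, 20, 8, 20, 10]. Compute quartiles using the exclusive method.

10

Step 1: Sort the data: [8, 10, 10, 12, 20, 20, 20]
Step 2: n = 7
Step 3: Using the exclusive quartile method:
  Q1 = 10
  Q2 (median) = 12
  Q3 = 20
  IQR = Q3 - Q1 = 20 - 10 = 10
Step 4: Q1 = 10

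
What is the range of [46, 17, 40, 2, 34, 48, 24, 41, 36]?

46

Step 1: Identify the maximum value: max = 48
Step 2: Identify the minimum value: min = 2
Step 3: Range = max - min = 48 - 2 = 46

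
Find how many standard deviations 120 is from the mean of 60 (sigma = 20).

3

Step 1: Recall the z-score formula: z = (x - mu) / sigma
Step 2: Substitute values: z = (120 - 60) / 20
Step 3: z = 60 / 20 = 3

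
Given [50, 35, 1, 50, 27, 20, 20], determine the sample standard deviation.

17.6446

Step 1: Compute the mean: 29
Step 2: Sum of squared deviations from the mean: 1868
Step 3: Sample variance = 1868 / 6 = 311.3333
Step 4: Standard deviation = sqrt(311.3333) = 17.6446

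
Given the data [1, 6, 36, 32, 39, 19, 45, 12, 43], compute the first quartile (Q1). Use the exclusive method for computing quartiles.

9

Step 1: Sort the data: [1, 6, 12, 19, 32, 36, 39, 43, 45]
Step 2: n = 9
Step 3: Using the exclusive quartile method:
  Q1 = 9
  Q2 (median) = 32
  Q3 = 41
  IQR = Q3 - Q1 = 41 - 9 = 32
Step 4: Q1 = 9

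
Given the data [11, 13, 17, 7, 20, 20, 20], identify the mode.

20

Step 1: Count the frequency of each value:
  7: appears 1 time(s)
  11: appears 1 time(s)
  13: appears 1 time(s)
  17: appears 1 time(s)
  20: appears 3 time(s)
Step 2: The value 20 appears most frequently (3 times).
Step 3: Mode = 20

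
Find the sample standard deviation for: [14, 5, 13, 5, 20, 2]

6.9113

Step 1: Compute the mean: 9.8333
Step 2: Sum of squared deviations from the mean: 238.8333
Step 3: Sample variance = 238.8333 / 5 = 47.7667
Step 4: Standard deviation = sqrt(47.7667) = 6.9113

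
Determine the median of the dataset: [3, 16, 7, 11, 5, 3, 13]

7

Step 1: Sort the data in ascending order: [3, 3, 5, 7, 11, 13, 16]
Step 2: The number of values is n = 7.
Step 3: Since n is odd, the median is the middle value at position 4: 7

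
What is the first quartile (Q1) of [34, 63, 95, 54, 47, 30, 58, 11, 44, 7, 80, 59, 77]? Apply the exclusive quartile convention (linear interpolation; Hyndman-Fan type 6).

32

Step 1: Sort the data: [7, 11, 30, 34, 44, 47, 54, 58, 59, 63, 77, 80, 95]
Step 2: n = 13
Step 3: Using the exclusive quartile method:
  Q1 = 32
  Q2 (median) = 54
  Q3 = 70
  IQR = Q3 - Q1 = 70 - 32 = 38
Step 4: Q1 = 32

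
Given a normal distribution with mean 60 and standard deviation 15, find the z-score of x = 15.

-3

Step 1: Recall the z-score formula: z = (x - mu) / sigma
Step 2: Substitute values: z = (15 - 60) / 15
Step 3: z = -45 / 15 = -3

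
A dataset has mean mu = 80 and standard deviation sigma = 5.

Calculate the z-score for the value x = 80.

0

Step 1: Recall the z-score formula: z = (x - mu) / sigma
Step 2: Substitute values: z = (80 - 80) / 5
Step 3: z = 0 / 5 = 0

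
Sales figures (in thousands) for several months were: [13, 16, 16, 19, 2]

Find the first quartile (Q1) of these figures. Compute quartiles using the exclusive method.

7.5

Step 1: Sort the data: [2, 13, 16, 16, 19]
Step 2: n = 5
Step 3: Using the exclusive quartile method:
  Q1 = 7.5
  Q2 (median) = 16
  Q3 = 17.5
  IQR = Q3 - Q1 = 17.5 - 7.5 = 10
Step 4: Q1 = 7.5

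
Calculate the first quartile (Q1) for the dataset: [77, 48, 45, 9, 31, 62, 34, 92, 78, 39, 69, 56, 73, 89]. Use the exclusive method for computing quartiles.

37.75

Step 1: Sort the data: [9, 31, 34, 39, 45, 48, 56, 62, 69, 73, 77, 78, 89, 92]
Step 2: n = 14
Step 3: Using the exclusive quartile method:
  Q1 = 37.75
  Q2 (median) = 59
  Q3 = 77.25
  IQR = Q3 - Q1 = 77.25 - 37.75 = 39.5
Step 4: Q1 = 37.75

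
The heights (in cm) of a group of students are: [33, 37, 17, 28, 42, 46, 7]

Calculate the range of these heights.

39

Step 1: Identify the maximum value: max = 46
Step 2: Identify the minimum value: min = 7
Step 3: Range = max - min = 46 - 7 = 39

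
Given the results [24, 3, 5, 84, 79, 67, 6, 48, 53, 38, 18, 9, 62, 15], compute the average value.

36.5

Step 1: Sum all values: 24 + 3 + 5 + 84 + 79 + 67 + 6 + 48 + 53 + 38 + 18 + 9 + 62 + 15 = 511
Step 2: Count the number of values: n = 14
Step 3: Mean = sum / n = 511 / 14 = 36.5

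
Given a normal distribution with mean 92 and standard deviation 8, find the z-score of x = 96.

0.5

Step 1: Recall the z-score formula: z = (x - mu) / sigma
Step 2: Substitute values: z = (96 - 92) / 8
Step 3: z = 4 / 8 = 0.5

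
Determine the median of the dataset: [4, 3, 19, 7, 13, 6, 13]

7

Step 1: Sort the data in ascending order: [3, 4, 6, 7, 13, 13, 19]
Step 2: The number of values is n = 7.
Step 3: Since n is odd, the median is the middle value at position 4: 7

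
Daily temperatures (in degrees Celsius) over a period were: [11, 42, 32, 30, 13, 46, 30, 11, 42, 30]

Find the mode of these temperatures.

30

Step 1: Count the frequency of each value:
  11: appears 2 time(s)
  13: appears 1 time(s)
  30: appears 3 time(s)
  32: appears 1 time(s)
  42: appears 2 time(s)
  46: appears 1 time(s)
Step 2: The value 30 appears most frequently (3 times).
Step 3: Mode = 30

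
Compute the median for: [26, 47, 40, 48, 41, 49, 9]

41

Step 1: Sort the data in ascending order: [9, 26, 40, 41, 47, 48, 49]
Step 2: The number of values is n = 7.
Step 3: Since n is odd, the median is the middle value at position 4: 41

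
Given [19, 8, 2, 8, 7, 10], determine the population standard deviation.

5.099

Step 1: Compute the mean: 9
Step 2: Sum of squared deviations from the mean: 156
Step 3: Population variance = 156 / 6 = 26
Step 4: Standard deviation = sqrt(26) = 5.099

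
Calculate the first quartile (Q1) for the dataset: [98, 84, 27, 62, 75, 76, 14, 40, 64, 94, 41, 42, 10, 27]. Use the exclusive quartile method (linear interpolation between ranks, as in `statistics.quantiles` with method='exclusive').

27

Step 1: Sort the data: [10, 14, 27, 27, 40, 41, 42, 62, 64, 75, 76, 84, 94, 98]
Step 2: n = 14
Step 3: Using the exclusive quartile method:
  Q1 = 27
  Q2 (median) = 52
  Q3 = 78
  IQR = Q3 - Q1 = 78 - 27 = 51
Step 4: Q1 = 27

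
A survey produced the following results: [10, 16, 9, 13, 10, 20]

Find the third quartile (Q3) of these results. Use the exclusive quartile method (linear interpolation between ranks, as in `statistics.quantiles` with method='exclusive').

17

Step 1: Sort the data: [9, 10, 10, 13, 16, 20]
Step 2: n = 6
Step 3: Using the exclusive quartile method:
  Q1 = 9.75
  Q2 (median) = 11.5
  Q3 = 17
  IQR = Q3 - Q1 = 17 - 9.75 = 7.25
Step 4: Q3 = 17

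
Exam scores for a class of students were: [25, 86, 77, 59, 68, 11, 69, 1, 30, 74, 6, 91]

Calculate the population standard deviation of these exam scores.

31.5307

Step 1: Compute the mean: 49.75
Step 2: Sum of squared deviations from the mean: 11930.25
Step 3: Population variance = 11930.25 / 12 = 994.1875
Step 4: Standard deviation = sqrt(994.1875) = 31.5307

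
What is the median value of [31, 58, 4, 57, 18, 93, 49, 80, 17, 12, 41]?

41

Step 1: Sort the data in ascending order: [4, 12, 17, 18, 31, 41, 49, 57, 58, 80, 93]
Step 2: The number of values is n = 11.
Step 3: Since n is odd, the median is the middle value at position 6: 41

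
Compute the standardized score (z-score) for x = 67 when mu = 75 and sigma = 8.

-1

Step 1: Recall the z-score formula: z = (x - mu) / sigma
Step 2: Substitute values: z = (67 - 75) / 8
Step 3: z = -8 / 8 = -1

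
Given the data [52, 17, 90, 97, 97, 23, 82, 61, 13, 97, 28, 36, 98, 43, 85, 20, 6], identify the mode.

97

Step 1: Count the frequency of each value:
  6: appears 1 time(s)
  13: appears 1 time(s)
  17: appears 1 time(s)
  20: appears 1 time(s)
  23: appears 1 time(s)
  28: appears 1 time(s)
  36: appears 1 time(s)
  43: appears 1 time(s)
  52: appears 1 time(s)
  61: appears 1 time(s)
  82: appears 1 time(s)
  85: appears 1 time(s)
  90: appears 1 time(s)
  97: appears 3 time(s)
  98: appears 1 time(s)
Step 2: The value 97 appears most frequently (3 times).
Step 3: Mode = 97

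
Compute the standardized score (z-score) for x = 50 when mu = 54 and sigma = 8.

-0.5

Step 1: Recall the z-score formula: z = (x - mu) / sigma
Step 2: Substitute values: z = (50 - 54) / 8
Step 3: z = -4 / 8 = -0.5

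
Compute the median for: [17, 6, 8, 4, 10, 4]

7

Step 1: Sort the data in ascending order: [4, 4, 6, 8, 10, 17]
Step 2: The number of values is n = 6.
Step 3: Since n is even, the median is the average of positions 3 and 4:
  Median = (6 + 8) / 2 = 7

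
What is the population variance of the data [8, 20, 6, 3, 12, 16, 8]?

30.2449

Step 1: Compute the mean: (8 + 20 + 6 + 3 + 12 + 16 + 8) / 7 = 10.4286
Step 2: Compute squared deviations from the mean:
  (8 - 10.4286)^2 = 5.898
  (20 - 10.4286)^2 = 91.6122
  (6 - 10.4286)^2 = 19.6122
  (3 - 10.4286)^2 = 55.1837
  (12 - 10.4286)^2 = 2.4694
  (16 - 10.4286)^2 = 31.0408
  (8 - 10.4286)^2 = 5.898
Step 3: Sum of squared deviations = 211.7143
Step 4: Population variance = 211.7143 / 7 = 30.2449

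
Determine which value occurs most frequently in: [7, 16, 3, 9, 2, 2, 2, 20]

2

Step 1: Count the frequency of each value:
  2: appears 3 time(s)
  3: appears 1 time(s)
  7: appears 1 time(s)
  9: appears 1 time(s)
  16: appears 1 time(s)
  20: appears 1 time(s)
Step 2: The value 2 appears most frequently (3 times).
Step 3: Mode = 2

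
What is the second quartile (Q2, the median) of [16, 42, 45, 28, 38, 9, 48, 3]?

33

Step 1: Sort the data: [3, 9, 16, 28, 38, 42, 45, 48]
Step 2: n = 8
Step 3: Q2 is the median. Since n is even, it is the average of the values at positions 4 and 5:
  Q2 = (28 + 38) / 2 = 33
Step 4: Q2 = 33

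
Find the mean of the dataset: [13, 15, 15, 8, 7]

11.6

Step 1: Sum all values: 13 + 15 + 15 + 8 + 7 = 58
Step 2: Count the number of values: n = 5
Step 3: Mean = sum / n = 58 / 5 = 11.6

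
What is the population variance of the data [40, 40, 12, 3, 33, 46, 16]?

236.6939

Step 1: Compute the mean: (40 + 40 + 12 + 3 + 33 + 46 + 16) / 7 = 27.1429
Step 2: Compute squared deviations from the mean:
  (40 - 27.1429)^2 = 165.3061
  (40 - 27.1429)^2 = 165.3061
  (12 - 27.1429)^2 = 229.3061
  (3 - 27.1429)^2 = 582.8776
  (33 - 27.1429)^2 = 34.3061
  (46 - 27.1429)^2 = 355.5918
  (16 - 27.1429)^2 = 124.1633
Step 3: Sum of squared deviations = 1656.8571
Step 4: Population variance = 1656.8571 / 7 = 236.6939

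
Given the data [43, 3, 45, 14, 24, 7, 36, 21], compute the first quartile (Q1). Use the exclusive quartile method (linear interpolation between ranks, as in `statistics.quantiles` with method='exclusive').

8.75

Step 1: Sort the data: [3, 7, 14, 21, 24, 36, 43, 45]
Step 2: n = 8
Step 3: Using the exclusive quartile method:
  Q1 = 8.75
  Q2 (median) = 22.5
  Q3 = 41.25
  IQR = Q3 - Q1 = 41.25 - 8.75 = 32.5
Step 4: Q1 = 8.75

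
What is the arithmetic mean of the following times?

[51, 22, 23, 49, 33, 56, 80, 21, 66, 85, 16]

45.6364

Step 1: Sum all values: 51 + 22 + 23 + 49 + 33 + 56 + 80 + 21 + 66 + 85 + 16 = 502
Step 2: Count the number of values: n = 11
Step 3: Mean = sum / n = 502 / 11 = 45.6364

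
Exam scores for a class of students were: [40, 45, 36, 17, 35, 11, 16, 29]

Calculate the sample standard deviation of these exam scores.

12.5235

Step 1: Compute the mean: 28.625
Step 2: Sum of squared deviations from the mean: 1097.875
Step 3: Sample variance = 1097.875 / 7 = 156.8393
Step 4: Standard deviation = sqrt(156.8393) = 12.5235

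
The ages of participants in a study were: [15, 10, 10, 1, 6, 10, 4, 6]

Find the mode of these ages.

10

Step 1: Count the frequency of each value:
  1: appears 1 time(s)
  4: appears 1 time(s)
  6: appears 2 time(s)
  10: appears 3 time(s)
  15: appears 1 time(s)
Step 2: The value 10 appears most frequently (3 times).
Step 3: Mode = 10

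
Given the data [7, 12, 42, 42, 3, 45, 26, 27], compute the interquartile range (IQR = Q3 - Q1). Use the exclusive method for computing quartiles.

33.75

Step 1: Sort the data: [3, 7, 12, 26, 27, 42, 42, 45]
Step 2: n = 8
Step 3: Using the exclusive quartile method:
  Q1 = 8.25
  Q2 (median) = 26.5
  Q3 = 42
  IQR = Q3 - Q1 = 42 - 8.25 = 33.75
Step 4: IQR = 33.75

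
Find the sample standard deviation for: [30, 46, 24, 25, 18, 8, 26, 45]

12.7923

Step 1: Compute the mean: 27.75
Step 2: Sum of squared deviations from the mean: 1145.5
Step 3: Sample variance = 1145.5 / 7 = 163.6429
Step 4: Standard deviation = sqrt(163.6429) = 12.7923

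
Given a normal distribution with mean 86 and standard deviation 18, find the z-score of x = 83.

-0.1667

Step 1: Recall the z-score formula: z = (x - mu) / sigma
Step 2: Substitute values: z = (83 - 86) / 18
Step 3: z = -3 / 18 = -0.1667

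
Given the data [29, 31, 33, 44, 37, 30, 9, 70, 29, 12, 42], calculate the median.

31

Step 1: Sort the data in ascending order: [9, 12, 29, 29, 30, 31, 33, 37, 42, 44, 70]
Step 2: The number of values is n = 11.
Step 3: Since n is odd, the median is the middle value at position 6: 31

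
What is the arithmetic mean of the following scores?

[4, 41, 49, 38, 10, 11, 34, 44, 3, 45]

27.9

Step 1: Sum all values: 4 + 41 + 49 + 38 + 10 + 11 + 34 + 44 + 3 + 45 = 279
Step 2: Count the number of values: n = 10
Step 3: Mean = sum / n = 279 / 10 = 27.9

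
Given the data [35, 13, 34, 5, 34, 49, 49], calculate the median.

34

Step 1: Sort the data in ascending order: [5, 13, 34, 34, 35, 49, 49]
Step 2: The number of values is n = 7.
Step 3: Since n is odd, the median is the middle value at position 4: 34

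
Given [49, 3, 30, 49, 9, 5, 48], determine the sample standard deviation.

21.6014

Step 1: Compute the mean: 27.5714
Step 2: Sum of squared deviations from the mean: 2799.7143
Step 3: Sample variance = 2799.7143 / 6 = 466.619
Step 4: Standard deviation = sqrt(466.619) = 21.6014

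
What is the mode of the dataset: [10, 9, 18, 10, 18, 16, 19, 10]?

10

Step 1: Count the frequency of each value:
  9: appears 1 time(s)
  10: appears 3 time(s)
  16: appears 1 time(s)
  18: appears 2 time(s)
  19: appears 1 time(s)
Step 2: The value 10 appears most frequently (3 times).
Step 3: Mode = 10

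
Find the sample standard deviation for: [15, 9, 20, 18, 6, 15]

5.3448

Step 1: Compute the mean: 13.8333
Step 2: Sum of squared deviations from the mean: 142.8333
Step 3: Sample variance = 142.8333 / 5 = 28.5667
Step 4: Standard deviation = sqrt(28.5667) = 5.3448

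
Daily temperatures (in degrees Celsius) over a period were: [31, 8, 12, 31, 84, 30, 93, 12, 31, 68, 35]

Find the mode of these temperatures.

31

Step 1: Count the frequency of each value:
  8: appears 1 time(s)
  12: appears 2 time(s)
  30: appears 1 time(s)
  31: appears 3 time(s)
  35: appears 1 time(s)
  68: appears 1 time(s)
  84: appears 1 time(s)
  93: appears 1 time(s)
Step 2: The value 31 appears most frequently (3 times).
Step 3: Mode = 31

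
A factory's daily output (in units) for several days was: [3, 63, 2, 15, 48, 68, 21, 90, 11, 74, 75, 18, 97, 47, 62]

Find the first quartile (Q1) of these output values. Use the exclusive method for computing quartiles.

15

Step 1: Sort the data: [2, 3, 11, 15, 18, 21, 47, 48, 62, 63, 68, 74, 75, 90, 97]
Step 2: n = 15
Step 3: Using the exclusive quartile method:
  Q1 = 15
  Q2 (median) = 48
  Q3 = 74
  IQR = Q3 - Q1 = 74 - 15 = 59
Step 4: Q1 = 15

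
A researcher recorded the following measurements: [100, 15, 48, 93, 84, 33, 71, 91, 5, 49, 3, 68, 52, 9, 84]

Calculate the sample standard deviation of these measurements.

34.167

Step 1: Compute the mean: 53.6667
Step 2: Sum of squared deviations from the mean: 16343.3333
Step 3: Sample variance = 16343.3333 / 14 = 1167.381
Step 4: Standard deviation = sqrt(1167.381) = 34.167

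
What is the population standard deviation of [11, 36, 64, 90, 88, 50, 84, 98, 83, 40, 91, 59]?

26.1911

Step 1: Compute the mean: 66.1667
Step 2: Sum of squared deviations from the mean: 8231.6667
Step 3: Population variance = 8231.6667 / 12 = 685.9722
Step 4: Standard deviation = sqrt(685.9722) = 26.1911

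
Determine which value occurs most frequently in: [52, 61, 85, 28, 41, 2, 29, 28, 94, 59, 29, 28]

28

Step 1: Count the frequency of each value:
  2: appears 1 time(s)
  28: appears 3 time(s)
  29: appears 2 time(s)
  41: appears 1 time(s)
  52: appears 1 time(s)
  59: appears 1 time(s)
  61: appears 1 time(s)
  85: appears 1 time(s)
  94: appears 1 time(s)
Step 2: The value 28 appears most frequently (3 times).
Step 3: Mode = 28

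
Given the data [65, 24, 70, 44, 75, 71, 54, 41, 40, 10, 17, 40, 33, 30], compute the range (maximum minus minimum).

65

Step 1: Identify the maximum value: max = 75
Step 2: Identify the minimum value: min = 10
Step 3: Range = max - min = 75 - 10 = 65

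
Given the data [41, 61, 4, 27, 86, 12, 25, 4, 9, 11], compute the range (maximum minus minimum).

82

Step 1: Identify the maximum value: max = 86
Step 2: Identify the minimum value: min = 4
Step 3: Range = max - min = 86 - 4 = 82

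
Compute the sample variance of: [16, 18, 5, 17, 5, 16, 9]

33.2381

Step 1: Compute the mean: (16 + 18 + 5 + 17 + 5 + 16 + 9) / 7 = 12.2857
Step 2: Compute squared deviations from the mean:
  (16 - 12.2857)^2 = 13.7959
  (18 - 12.2857)^2 = 32.6531
  (5 - 12.2857)^2 = 53.0816
  (17 - 12.2857)^2 = 22.2245
  (5 - 12.2857)^2 = 53.0816
  (16 - 12.2857)^2 = 13.7959
  (9 - 12.2857)^2 = 10.7959
Step 3: Sum of squared deviations = 199.4286
Step 4: Sample variance = 199.4286 / 6 = 33.2381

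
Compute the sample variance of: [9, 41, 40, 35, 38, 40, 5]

245.9048

Step 1: Compute the mean: (9 + 41 + 40 + 35 + 38 + 40 + 5) / 7 = 29.7143
Step 2: Compute squared deviations from the mean:
  (9 - 29.7143)^2 = 429.0816
  (41 - 29.7143)^2 = 127.3673
  (40 - 29.7143)^2 = 105.7959
  (35 - 29.7143)^2 = 27.9388
  (38 - 29.7143)^2 = 68.6531
  (40 - 29.7143)^2 = 105.7959
  (5 - 29.7143)^2 = 610.7959
Step 3: Sum of squared deviations = 1475.4286
Step 4: Sample variance = 1475.4286 / 6 = 245.9048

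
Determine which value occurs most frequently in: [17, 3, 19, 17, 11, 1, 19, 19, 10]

19

Step 1: Count the frequency of each value:
  1: appears 1 time(s)
  3: appears 1 time(s)
  10: appears 1 time(s)
  11: appears 1 time(s)
  17: appears 2 time(s)
  19: appears 3 time(s)
Step 2: The value 19 appears most frequently (3 times).
Step 3: Mode = 19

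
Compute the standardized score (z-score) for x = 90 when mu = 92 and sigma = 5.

-0.4

Step 1: Recall the z-score formula: z = (x - mu) / sigma
Step 2: Substitute values: z = (90 - 92) / 5
Step 3: z = -2 / 5 = -0.4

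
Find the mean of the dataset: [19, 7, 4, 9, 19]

11.6

Step 1: Sum all values: 19 + 7 + 4 + 9 + 19 = 58
Step 2: Count the number of values: n = 5
Step 3: Mean = sum / n = 58 / 5 = 11.6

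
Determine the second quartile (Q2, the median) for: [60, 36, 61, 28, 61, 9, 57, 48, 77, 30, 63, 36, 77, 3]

52.5

Step 1: Sort the data: [3, 9, 28, 30, 36, 36, 48, 57, 60, 61, 61, 63, 77, 77]
Step 2: n = 14
Step 3: Q2 is the median. Since n is even, it is the average of the values at positions 7 and 8:
  Q2 = (48 + 57) / 2 = 52.5
Step 4: Q2 = 52.5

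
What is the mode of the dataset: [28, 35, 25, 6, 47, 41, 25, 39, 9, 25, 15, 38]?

25

Step 1: Count the frequency of each value:
  6: appears 1 time(s)
  9: appears 1 time(s)
  15: appears 1 time(s)
  25: appears 3 time(s)
  28: appears 1 time(s)
  35: appears 1 time(s)
  38: appears 1 time(s)
  39: appears 1 time(s)
  41: appears 1 time(s)
  47: appears 1 time(s)
Step 2: The value 25 appears most frequently (3 times).
Step 3: Mode = 25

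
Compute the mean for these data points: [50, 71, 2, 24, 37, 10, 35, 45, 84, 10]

36.8

Step 1: Sum all values: 50 + 71 + 2 + 24 + 37 + 10 + 35 + 45 + 84 + 10 = 368
Step 2: Count the number of values: n = 10
Step 3: Mean = sum / n = 368 / 10 = 36.8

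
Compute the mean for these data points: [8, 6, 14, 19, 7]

10.8

Step 1: Sum all values: 8 + 6 + 14 + 19 + 7 = 54
Step 2: Count the number of values: n = 5
Step 3: Mean = sum / n = 54 / 5 = 10.8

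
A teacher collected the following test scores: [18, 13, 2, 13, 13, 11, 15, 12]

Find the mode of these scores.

13

Step 1: Count the frequency of each value:
  2: appears 1 time(s)
  11: appears 1 time(s)
  12: appears 1 time(s)
  13: appears 3 time(s)
  15: appears 1 time(s)
  18: appears 1 time(s)
Step 2: The value 13 appears most frequently (3 times).
Step 3: Mode = 13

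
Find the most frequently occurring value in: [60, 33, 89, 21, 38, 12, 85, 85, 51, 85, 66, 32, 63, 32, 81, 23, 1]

85

Step 1: Count the frequency of each value:
  1: appears 1 time(s)
  12: appears 1 time(s)
  21: appears 1 time(s)
  23: appears 1 time(s)
  32: appears 2 time(s)
  33: appears 1 time(s)
  38: appears 1 time(s)
  51: appears 1 time(s)
  60: appears 1 time(s)
  63: appears 1 time(s)
  66: appears 1 time(s)
  81: appears 1 time(s)
  85: appears 3 time(s)
  89: appears 1 time(s)
Step 2: The value 85 appears most frequently (3 times).
Step 3: Mode = 85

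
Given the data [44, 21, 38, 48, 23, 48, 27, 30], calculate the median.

34

Step 1: Sort the data in ascending order: [21, 23, 27, 30, 38, 44, 48, 48]
Step 2: The number of values is n = 8.
Step 3: Since n is even, the median is the average of positions 4 and 5:
  Median = (30 + 38) / 2 = 34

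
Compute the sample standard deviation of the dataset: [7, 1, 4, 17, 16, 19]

7.607

Step 1: Compute the mean: 10.6667
Step 2: Sum of squared deviations from the mean: 289.3333
Step 3: Sample variance = 289.3333 / 5 = 57.8667
Step 4: Standard deviation = sqrt(57.8667) = 7.607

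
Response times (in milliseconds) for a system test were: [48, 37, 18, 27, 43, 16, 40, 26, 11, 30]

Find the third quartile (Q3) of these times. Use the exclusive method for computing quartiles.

40.75

Step 1: Sort the data: [11, 16, 18, 26, 27, 30, 37, 40, 43, 48]
Step 2: n = 10
Step 3: Using the exclusive quartile method:
  Q1 = 17.5
  Q2 (median) = 28.5
  Q3 = 40.75
  IQR = Q3 - Q1 = 40.75 - 17.5 = 23.25
Step 4: Q3 = 40.75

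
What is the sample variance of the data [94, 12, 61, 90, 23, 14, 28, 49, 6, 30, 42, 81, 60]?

899.5897

Step 1: Compute the mean: (94 + 12 + 61 + 90 + 23 + 14 + 28 + 49 + 6 + 30 + 42 + 81 + 60) / 13 = 45.3846
Step 2: Compute squared deviations from the mean:
  (94 - 45.3846)^2 = 2363.4556
  (12 - 45.3846)^2 = 1114.5325
  (61 - 45.3846)^2 = 243.8402
  (90 - 45.3846)^2 = 1990.5325
  (23 - 45.3846)^2 = 501.071
  (14 - 45.3846)^2 = 984.9941
  (28 - 45.3846)^2 = 302.2249
  (49 - 45.3846)^2 = 13.071
  (6 - 45.3846)^2 = 1551.1479
  (30 - 45.3846)^2 = 236.6864
  (42 - 45.3846)^2 = 11.4556
  (81 - 45.3846)^2 = 1268.4556
  (60 - 45.3846)^2 = 213.6095
Step 3: Sum of squared deviations = 10795.0769
Step 4: Sample variance = 10795.0769 / 12 = 899.5897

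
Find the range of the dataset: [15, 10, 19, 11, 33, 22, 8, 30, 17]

25

Step 1: Identify the maximum value: max = 33
Step 2: Identify the minimum value: min = 8
Step 3: Range = max - min = 33 - 8 = 25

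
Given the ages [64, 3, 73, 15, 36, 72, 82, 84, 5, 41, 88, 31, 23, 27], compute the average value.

46

Step 1: Sum all values: 64 + 3 + 73 + 15 + 36 + 72 + 82 + 84 + 5 + 41 + 88 + 31 + 23 + 27 = 644
Step 2: Count the number of values: n = 14
Step 3: Mean = sum / n = 644 / 14 = 46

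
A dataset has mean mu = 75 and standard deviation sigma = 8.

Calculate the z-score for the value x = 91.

2

Step 1: Recall the z-score formula: z = (x - mu) / sigma
Step 2: Substitute values: z = (91 - 75) / 8
Step 3: z = 16 / 8 = 2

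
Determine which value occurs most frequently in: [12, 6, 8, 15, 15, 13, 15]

15

Step 1: Count the frequency of each value:
  6: appears 1 time(s)
  8: appears 1 time(s)
  12: appears 1 time(s)
  13: appears 1 time(s)
  15: appears 3 time(s)
Step 2: The value 15 appears most frequently (3 times).
Step 3: Mode = 15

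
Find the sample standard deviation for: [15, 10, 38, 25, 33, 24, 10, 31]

10.6603

Step 1: Compute the mean: 23.25
Step 2: Sum of squared deviations from the mean: 795.5
Step 3: Sample variance = 795.5 / 7 = 113.6429
Step 4: Standard deviation = sqrt(113.6429) = 10.6603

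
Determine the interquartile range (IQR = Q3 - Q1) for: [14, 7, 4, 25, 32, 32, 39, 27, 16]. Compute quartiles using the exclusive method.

21.5

Step 1: Sort the data: [4, 7, 14, 16, 25, 27, 32, 32, 39]
Step 2: n = 9
Step 3: Using the exclusive quartile method:
  Q1 = 10.5
  Q2 (median) = 25
  Q3 = 32
  IQR = Q3 - Q1 = 32 - 10.5 = 21.5
Step 4: IQR = 21.5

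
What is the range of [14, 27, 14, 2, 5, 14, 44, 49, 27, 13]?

47

Step 1: Identify the maximum value: max = 49
Step 2: Identify the minimum value: min = 2
Step 3: Range = max - min = 49 - 2 = 47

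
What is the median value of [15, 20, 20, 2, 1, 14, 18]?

15

Step 1: Sort the data in ascending order: [1, 2, 14, 15, 18, 20, 20]
Step 2: The number of values is n = 7.
Step 3: Since n is odd, the median is the middle value at position 4: 15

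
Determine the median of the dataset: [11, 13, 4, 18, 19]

13

Step 1: Sort the data in ascending order: [4, 11, 13, 18, 19]
Step 2: The number of values is n = 5.
Step 3: Since n is odd, the median is the middle value at position 3: 13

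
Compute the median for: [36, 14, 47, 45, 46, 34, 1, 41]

38.5

Step 1: Sort the data in ascending order: [1, 14, 34, 36, 41, 45, 46, 47]
Step 2: The number of values is n = 8.
Step 3: Since n is even, the median is the average of positions 4 and 5:
  Median = (36 + 41) / 2 = 38.5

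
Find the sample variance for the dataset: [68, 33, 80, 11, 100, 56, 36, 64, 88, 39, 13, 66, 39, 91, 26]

806.4286

Step 1: Compute the mean: (68 + 33 + 80 + 11 + 100 + 56 + 36 + 64 + 88 + 39 + 13 + 66 + 39 + 91 + 26) / 15 = 54
Step 2: Compute squared deviations from the mean:
  (68 - 54)^2 = 196
  (33 - 54)^2 = 441
  (80 - 54)^2 = 676
  (11 - 54)^2 = 1849
  (100 - 54)^2 = 2116
  (56 - 54)^2 = 4
  (36 - 54)^2 = 324
  (64 - 54)^2 = 100
  (88 - 54)^2 = 1156
  (39 - 54)^2 = 225
  (13 - 54)^2 = 1681
  (66 - 54)^2 = 144
  (39 - 54)^2 = 225
  (91 - 54)^2 = 1369
  (26 - 54)^2 = 784
Step 3: Sum of squared deviations = 11290
Step 4: Sample variance = 11290 / 14 = 806.4286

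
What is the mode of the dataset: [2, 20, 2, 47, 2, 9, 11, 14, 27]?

2

Step 1: Count the frequency of each value:
  2: appears 3 time(s)
  9: appears 1 time(s)
  11: appears 1 time(s)
  14: appears 1 time(s)
  20: appears 1 time(s)
  27: appears 1 time(s)
  47: appears 1 time(s)
Step 2: The value 2 appears most frequently (3 times).
Step 3: Mode = 2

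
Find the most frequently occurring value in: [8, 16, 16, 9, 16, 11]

16

Step 1: Count the frequency of each value:
  8: appears 1 time(s)
  9: appears 1 time(s)
  11: appears 1 time(s)
  16: appears 3 time(s)
Step 2: The value 16 appears most frequently (3 times).
Step 3: Mode = 16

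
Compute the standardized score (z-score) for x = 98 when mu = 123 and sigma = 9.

-2.7778

Step 1: Recall the z-score formula: z = (x - mu) / sigma
Step 2: Substitute values: z = (98 - 123) / 9
Step 3: z = -25 / 9 = -2.7778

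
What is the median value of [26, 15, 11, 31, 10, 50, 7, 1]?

13

Step 1: Sort the data in ascending order: [1, 7, 10, 11, 15, 26, 31, 50]
Step 2: The number of values is n = 8.
Step 3: Since n is even, the median is the average of positions 4 and 5:
  Median = (11 + 15) / 2 = 13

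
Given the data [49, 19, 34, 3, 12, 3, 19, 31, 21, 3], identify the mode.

3

Step 1: Count the frequency of each value:
  3: appears 3 time(s)
  12: appears 1 time(s)
  19: appears 2 time(s)
  21: appears 1 time(s)
  31: appears 1 time(s)
  34: appears 1 time(s)
  49: appears 1 time(s)
Step 2: The value 3 appears most frequently (3 times).
Step 3: Mode = 3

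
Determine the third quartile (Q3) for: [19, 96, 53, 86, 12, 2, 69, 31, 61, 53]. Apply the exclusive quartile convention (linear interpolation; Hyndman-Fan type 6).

73.25

Step 1: Sort the data: [2, 12, 19, 31, 53, 53, 61, 69, 86, 96]
Step 2: n = 10
Step 3: Using the exclusive quartile method:
  Q1 = 17.25
  Q2 (median) = 53
  Q3 = 73.25
  IQR = Q3 - Q1 = 73.25 - 17.25 = 56
Step 4: Q3 = 73.25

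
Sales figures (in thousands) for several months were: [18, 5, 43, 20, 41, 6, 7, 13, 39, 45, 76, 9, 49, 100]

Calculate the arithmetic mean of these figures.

33.6429

Step 1: Sum all values: 18 + 5 + 43 + 20 + 41 + 6 + 7 + 13 + 39 + 45 + 76 + 9 + 49 + 100 = 471
Step 2: Count the number of values: n = 14
Step 3: Mean = sum / n = 471 / 14 = 33.6429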